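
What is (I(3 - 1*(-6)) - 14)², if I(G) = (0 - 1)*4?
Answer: 324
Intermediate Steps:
I(G) = -4 (I(G) = -1*4 = -4)
(I(3 - 1*(-6)) - 14)² = (-4 - 14)² = (-18)² = 324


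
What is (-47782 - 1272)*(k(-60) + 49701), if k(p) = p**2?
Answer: -2614627254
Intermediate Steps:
(-47782 - 1272)*(k(-60) + 49701) = (-47782 - 1272)*((-60)**2 + 49701) = -49054*(3600 + 49701) = -49054*53301 = -2614627254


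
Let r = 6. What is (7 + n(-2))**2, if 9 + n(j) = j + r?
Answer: 4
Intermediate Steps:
n(j) = -3 + j (n(j) = -9 + (j + 6) = -9 + (6 + j) = -3 + j)
(7 + n(-2))**2 = (7 + (-3 - 2))**2 = (7 - 5)**2 = 2**2 = 4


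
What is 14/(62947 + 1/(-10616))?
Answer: 148624/668245351 ≈ 0.00022241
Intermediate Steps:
14/(62947 + 1/(-10616)) = 14/(62947 - 1/10616) = 14/(668245351/10616) = (10616/668245351)*14 = 148624/668245351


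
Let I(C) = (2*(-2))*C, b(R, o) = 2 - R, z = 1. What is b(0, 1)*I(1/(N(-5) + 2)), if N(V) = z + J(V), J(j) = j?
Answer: 4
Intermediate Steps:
N(V) = 1 + V
I(C) = -4*C
b(0, 1)*I(1/(N(-5) + 2)) = (2 - 1*0)*(-4/((1 - 5) + 2)) = (2 + 0)*(-4/(-4 + 2)) = 2*(-4/(-2)) = 2*(-4*(-1/2)) = 2*2 = 4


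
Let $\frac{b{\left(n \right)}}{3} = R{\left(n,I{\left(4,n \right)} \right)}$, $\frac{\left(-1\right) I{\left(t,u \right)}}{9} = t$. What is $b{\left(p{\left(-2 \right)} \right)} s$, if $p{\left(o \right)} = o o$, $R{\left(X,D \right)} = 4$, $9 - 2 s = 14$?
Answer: $-30$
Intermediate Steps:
$s = - \frac{5}{2}$ ($s = \frac{9}{2} - 7 = - \frac{5}{2} \approx -2.5$)
$I{\left(t,u \right)} = - 9 t$
$p{\left(o \right)} = o^{2}$
$b{\left(n \right)} = 12$ ($b{\left(n \right)} = 3 \cdot 4 = 12$)
$b{\left(p{\left(-2 \right)} \right)} s = 12 \left(- \frac{5}{2}\right) = -30$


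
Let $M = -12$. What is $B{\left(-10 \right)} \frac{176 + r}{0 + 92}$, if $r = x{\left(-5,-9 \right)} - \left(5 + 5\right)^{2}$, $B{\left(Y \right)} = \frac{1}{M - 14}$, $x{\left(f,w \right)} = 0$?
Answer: $- \frac{19}{598} \approx -0.031773$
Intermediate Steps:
$B{\left(Y \right)} = - \frac{1}{26}$ ($B{\left(Y \right)} = \frac{1}{-12 - 14} = \frac{1}{-26} = - \frac{1}{26}$)
$r = -100$ ($r = 0 - \left(5 + 5\right)^{2} = 0 - 10^{2} = 0 - 100 = -100$)
$B{\left(-10 \right)} \frac{176 + r}{0 + 92} = - \frac{\left(176 - 100\right) \frac{1}{0 + 92}}{26} = - \frac{76 \cdot \frac{1}{92}}{26} = \left(- \frac{1}{26}\right) \frac{19}{23} = - \frac{19}{598}$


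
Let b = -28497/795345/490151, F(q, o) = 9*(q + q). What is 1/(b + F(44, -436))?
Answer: 129946382365/102917534823581 ≈ 0.0012626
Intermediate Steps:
F(q, o) = 18*q (F(q, o) = 9*(2*q) = 18*q)
b = -9499/129946382365 (b = -28497*1/795345*(1/490151) = -9499/265115*1/490151 = -9499/129946382365 ≈ -7.3099e-8)
1/(b + F(44, -436)) = 1/(-9499/129946382365 + 18*44) = 1/(-9499/129946382365 + 792) = 1/(102917534823581/129946382365) = 129946382365/102917534823581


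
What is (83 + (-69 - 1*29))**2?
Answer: 225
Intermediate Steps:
(83 + (-69 - 1*29))**2 = (83 + (-69 - 29))**2 = (83 - 98)**2 = (-15)**2 = 225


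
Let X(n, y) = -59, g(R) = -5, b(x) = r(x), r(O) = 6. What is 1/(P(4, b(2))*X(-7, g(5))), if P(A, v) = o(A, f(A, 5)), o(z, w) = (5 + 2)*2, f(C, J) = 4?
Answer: -1/826 ≈ -0.0012107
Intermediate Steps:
b(x) = 6
o(z, w) = 14 (o(z, w) = 7*2 = 14)
P(A, v) = 14
1/(P(4, b(2))*X(-7, g(5))) = 1/(14*(-59)) = 1/(-826) = -1/826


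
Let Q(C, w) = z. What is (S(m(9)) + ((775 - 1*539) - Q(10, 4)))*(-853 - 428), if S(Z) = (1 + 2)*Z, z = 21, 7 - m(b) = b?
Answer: -267729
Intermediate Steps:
m(b) = 7 - b
Q(C, w) = 21
S(Z) = 3*Z
(S(m(9)) + ((775 - 1*539) - Q(10, 4)))*(-853 - 428) = (3*(7 - 1*9) + ((775 - 1*539) - 1*21))*(-853 - 428) = (3*(7 - 9) + ((775 - 539) - 21))*(-1281) = (3*(-2) + (236 - 21))*(-1281) = (-6 + 215)*(-1281) = 209*(-1281) = -267729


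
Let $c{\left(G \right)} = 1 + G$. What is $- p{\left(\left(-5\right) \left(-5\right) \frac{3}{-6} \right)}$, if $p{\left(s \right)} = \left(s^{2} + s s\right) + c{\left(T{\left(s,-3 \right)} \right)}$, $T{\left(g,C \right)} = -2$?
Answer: $- \frac{623}{2} \approx -311.5$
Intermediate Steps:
$p{\left(s \right)} = -1 + 2 s^{2}$ ($p{\left(s \right)} = \left(s^{2} + s s\right) + \left(1 - 2\right) = \left(s^{2} + s^{2}\right) - 1 = 2 s^{2} - 1 = -1 + 2 s^{2}$)
$- p{\left(\left(-5\right) \left(-5\right) \frac{3}{-6} \right)} = - (-1 + 2 \left(\left(-5\right) \left(-5\right) \frac{3}{-6}\right)^{2}) = - (-1 + 2 \left(25 \cdot 3 \left(- \frac{1}{6}\right)\right)^{2}) = - (-1 + 2 \left(25 \left(- \frac{1}{2}\right)\right)^{2}) = - (-1 + 2 \left(- \frac{25}{2}\right)^{2}) = - (-1 + 2 \cdot \frac{625}{4}) = - (-1 + \frac{625}{2}) = \left(-1\right) \frac{623}{2} = - \frac{623}{2}$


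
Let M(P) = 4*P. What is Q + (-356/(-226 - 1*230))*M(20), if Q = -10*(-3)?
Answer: 5270/57 ≈ 92.456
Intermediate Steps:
Q = 30
Q + (-356/(-226 - 1*230))*M(20) = 30 + (-356/(-226 - 1*230))*(4*20) = 30 - 356/(-226 - 230)*80 = 30 - 356/(-456)*80 = 30 - 356*(-1/456)*80 = 30 + (89/114)*80 = 30 + 3560/57 = 5270/57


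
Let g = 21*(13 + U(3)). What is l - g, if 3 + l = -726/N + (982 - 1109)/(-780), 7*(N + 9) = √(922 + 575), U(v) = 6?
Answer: -5469551/20085 + 847*√1497/412 ≈ -192.78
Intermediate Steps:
N = -9 + √1497/7 (N = -9 + √(922 + 575)/7 = -9 + √1497/7 ≈ -3.4727)
g = 399 (g = 21*(13 + 6) = 21*19 = 399)
l = -2213/780 - 726/(-9 + √1497/7) (l = -3 + (-726/(-9 + √1497/7) + (982 - 1109)/(-780)) = -3 + (-726/(-9 + √1497/7) - 127*(-1/780)) = -3 + (-726/(-9 + √1497/7) + 127/780) = -3 + (127/780 - 726/(-9 + √1497/7)) = -2213/780 - 726/(-9 + √1497/7) ≈ 206.22)
l - g = (2544364/20085 + 847*√1497/412) - 1*399 = (2544364/20085 + 847*√1497/412) - 399 = -5469551/20085 + 847*√1497/412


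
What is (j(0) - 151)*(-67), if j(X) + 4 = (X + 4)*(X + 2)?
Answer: 9849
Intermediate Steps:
j(X) = -4 + (2 + X)*(4 + X) (j(X) = -4 + (X + 4)*(X + 2) = -4 + (4 + X)*(2 + X) = -4 + (2 + X)*(4 + X))
(j(0) - 151)*(-67) = ((4 + 0² + 6*0) - 151)*(-67) = ((4 + 0 + 0) - 151)*(-67) = (4 - 151)*(-67) = -147*(-67) = 9849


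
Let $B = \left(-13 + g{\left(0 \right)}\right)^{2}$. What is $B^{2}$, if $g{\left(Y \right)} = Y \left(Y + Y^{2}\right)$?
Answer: $28561$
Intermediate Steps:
$B = 169$ ($B = \left(-13 + 0^{2} \left(1 + 0\right)\right)^{2} = \left(-13 + 0 \cdot 1\right)^{2} = \left(-13 + 0\right)^{2} = \left(-13\right)^{2} = 169$)
$B^{2} = 169^{2} = 28561$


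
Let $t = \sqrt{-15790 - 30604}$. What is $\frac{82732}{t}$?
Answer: $- \frac{41366 i \sqrt{46394}}{23197} \approx - 384.1 i$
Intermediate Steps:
$t = i \sqrt{46394}$ ($t = \sqrt{-46394} = i \sqrt{46394} \approx 215.39 i$)
$\frac{82732}{t} = \frac{82732}{i \sqrt{46394}} = 82732 \left(- \frac{i \sqrt{46394}}{46394}\right) = - \frac{41366 i \sqrt{46394}}{23197}$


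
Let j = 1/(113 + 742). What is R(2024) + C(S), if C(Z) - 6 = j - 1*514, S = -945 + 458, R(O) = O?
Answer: 1296181/855 ≈ 1516.0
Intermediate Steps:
j = 1/855 ≈ 0.0011696
S = -487
C(Z) = -434339/855 (C(Z) = 6 + (1/855 - 1*514) = 6 + (1/855 - 514) = 6 - 439469/855 = -434339/855)
R(2024) + C(S) = 2024 - 434339/855 = 1296181/855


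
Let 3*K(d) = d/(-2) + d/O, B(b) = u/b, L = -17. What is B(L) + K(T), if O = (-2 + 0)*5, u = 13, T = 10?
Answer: -47/17 ≈ -2.7647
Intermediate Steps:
O = -10 (O = -2*5 = -10)
B(b) = 13/b
K(d) = -d/5 (K(d) = (d/(-2) + d/(-10))/3 = (d*(-½) + d*(-⅒))/3 = (-d/2 - d/10)/3 = (-3*d/5)/3 = -d/5)
B(L) + K(T) = 13/(-17) - ⅕*10 = 13*(-1/17) - 2 = -13/17 - 2 = -47/17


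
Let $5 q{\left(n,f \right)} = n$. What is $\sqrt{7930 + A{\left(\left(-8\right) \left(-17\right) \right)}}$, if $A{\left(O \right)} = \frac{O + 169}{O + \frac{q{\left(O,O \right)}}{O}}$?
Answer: $\frac{\sqrt{3678663255}}{681} \approx 89.063$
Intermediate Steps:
$q{\left(n,f \right)} = \frac{n}{5}$
$A{\left(O \right)} = \frac{169 + O}{\frac{1}{5} + O}$ ($A{\left(O \right)} = \frac{O + 169}{O + \frac{\frac{1}{5} O}{O}} = \frac{169 + O}{O + \frac{1}{5}} = \frac{169 + O}{\frac{1}{5} + O}$)
$\sqrt{7930 + A{\left(\left(-8\right) \left(-17\right) \right)}} = \sqrt{7930 + \frac{5 \left(169 - -136\right)}{1 + 5 \left(\left(-8\right) \left(-17\right)\right)}} = \sqrt{7930 + \frac{5 \left(169 + 136\right)}{1 + 5 \cdot 136}} = \sqrt{7930 + 5 \frac{1}{1 + 680} \cdot 305} = \sqrt{7930 + 5 \cdot \frac{1}{681} \cdot 305} = \sqrt{7930 + \frac{1525}{681}} = \sqrt{\frac{5401855}{681}} = \frac{\sqrt{3678663255}}{681}$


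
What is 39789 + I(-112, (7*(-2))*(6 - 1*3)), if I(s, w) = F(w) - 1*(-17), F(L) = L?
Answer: 39764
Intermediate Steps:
I(s, w) = 17 + w (I(s, w) = w - 1*(-17) = w + 17 = 17 + w)
39789 + I(-112, (7*(-2))*(6 - 1*3)) = 39789 + (17 + (7*(-2))*(6 - 1*3)) = 39789 + (17 - 14*(6 - 3)) = 39789 + (17 - 14*3) = 39789 + (17 - 42) = 39789 - 25 = 39764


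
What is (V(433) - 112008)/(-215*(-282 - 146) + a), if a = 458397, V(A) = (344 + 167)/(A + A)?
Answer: -96998417/476661122 ≈ -0.20350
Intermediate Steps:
V(A) = 511/(2*A) (V(A) = 511/((2*A)) = 511*(1/(2*A)) = 511/(2*A))
(V(433) - 112008)/(-215*(-282 - 146) + a) = ((511/2)/433 - 112008)/(-215*(-282 - 146) + 458397) = ((511/2)*(1/433) - 112008)/(-215*(-428) + 458397) = (511/866 - 112008)/(92020 + 458397) = -96998417/866/550417 = -96998417/866*1/550417 = -96998417/476661122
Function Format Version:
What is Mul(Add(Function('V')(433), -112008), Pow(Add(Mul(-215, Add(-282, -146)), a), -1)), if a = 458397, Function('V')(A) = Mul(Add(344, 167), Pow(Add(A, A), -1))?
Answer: Rational(-96998417, 476661122) ≈ -0.20350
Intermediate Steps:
Function('V')(A) = Mul(Rational(511, 2), Pow(A, -1)) (Function('V')(A) = Mul(511, Pow(Mul(2, A), -1)) = Mul(511, Mul(Rational(1, 2), Pow(A, -1))) = Mul(Rational(511, 2), Pow(A, -1)))
Mul(Add(Function('V')(433), -112008), Pow(Add(Mul(-215, Add(-282, -146)), a), -1)) = Mul(Add(Mul(Rational(511, 2), Pow(433, -1)), -112008), Pow(Add(Mul(-215, Add(-282, -146)), 458397), -1)) = Mul(Add(Mul(Rational(511, 2), Rational(1, 433)), -112008), Pow(Add(Mul(-215, -428), 458397), -1)) = Mul(Add(Rational(511, 866), -112008), Pow(Add(92020, 458397), -1)) = Mul(Rational(-96998417, 866), Pow(550417, -1)) = Mul(Rational(-96998417, 866), Rational(1, 550417)) = Rational(-96998417, 476661122)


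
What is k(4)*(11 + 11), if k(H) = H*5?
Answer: 440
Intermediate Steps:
k(H) = 5*H
k(4)*(11 + 11) = (5*4)*(11 + 11) = 20*22 = 440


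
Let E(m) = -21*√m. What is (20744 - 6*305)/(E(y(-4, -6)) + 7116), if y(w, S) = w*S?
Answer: 5608001/2109453 + 66199*√6/4218906 ≈ 2.6969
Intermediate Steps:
y(w, S) = S*w
(20744 - 6*305)/(E(y(-4, -6)) + 7116) = (20744 - 6*305)/(-21*2*√6 + 7116) = (20744 - 1830)/(-42*√6 + 7116) = 18914/(-42*√6 + 7116) = 18914/(7116 - 42*√6)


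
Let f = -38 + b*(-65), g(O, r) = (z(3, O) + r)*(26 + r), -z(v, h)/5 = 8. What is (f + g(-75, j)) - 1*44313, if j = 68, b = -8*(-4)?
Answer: -43799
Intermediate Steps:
z(v, h) = -40 (z(v, h) = -5*8 = -40)
b = 32
g(O, r) = (-40 + r)*(26 + r)
f = -2118 (f = -38 + 32*(-65) = -38 - 2080 = -2118)
(f + g(-75, j)) - 1*44313 = (-2118 + (-1040 + 68² - 14*68)) - 1*44313 = (-2118 + (-1040 + 4624 - 952)) - 44313 = (-2118 + 2632) - 44313 = 514 - 44313 = -43799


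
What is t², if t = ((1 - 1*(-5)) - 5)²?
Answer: 1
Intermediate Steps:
t = 1 (t = ((1 + 5) - 5)² = (6 - 5)² = 1² = 1)
t² = 1² = 1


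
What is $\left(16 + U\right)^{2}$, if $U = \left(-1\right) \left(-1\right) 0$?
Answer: $256$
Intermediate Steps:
$U = 0$ ($U = 1 \cdot 0 = 0$)
$\left(16 + U\right)^{2} = \left(16 + 0\right)^{2} = 16^{2} = 256$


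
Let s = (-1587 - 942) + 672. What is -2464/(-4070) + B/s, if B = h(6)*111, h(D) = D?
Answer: 28258/114515 ≈ 0.24676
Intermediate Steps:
s = -1857 (s = -2529 + 672 = -1857)
B = 666 (B = 6*111 = 666)
-2464/(-4070) + B/s = -2464/(-4070) + 666/(-1857) = -2464*(-1/4070) + 666*(-1/1857) = 112/185 - 222/619 = 28258/114515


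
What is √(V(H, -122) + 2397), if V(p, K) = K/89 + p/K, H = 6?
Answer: 2*√17651856029/5429 ≈ 48.945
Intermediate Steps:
V(p, K) = K/89 + p/K (V(p, K) = K*(1/89) + p/K = K/89 + p/K)
√(V(H, -122) + 2397) = √(((1/89)*(-122) + 6/(-122)) + 2397) = √((-122/89 + 6*(-1/122)) + 2397) = √((-122/89 - 3/61) + 2397) = √(-7709/5429 + 2397) = √(13005604/5429) = 2*√17651856029/5429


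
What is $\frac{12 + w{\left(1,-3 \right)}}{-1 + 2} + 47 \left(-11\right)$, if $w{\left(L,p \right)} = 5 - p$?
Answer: $-497$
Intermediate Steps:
$\frac{12 + w{\left(1,-3 \right)}}{-1 + 2} + 47 \left(-11\right) = \frac{12 + \left(5 - -3\right)}{-1 + 2} + 47 \left(-11\right) = \frac{12 + \left(5 + 3\right)}{1} - 517 = \left(12 + 8\right) 1 - 517 = 20 \cdot 1 - 517 = 20 - 517 = -497$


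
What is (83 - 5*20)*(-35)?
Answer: 595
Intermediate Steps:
(83 - 5*20)*(-35) = (83 - 100)*(-35) = -17*(-35) = 595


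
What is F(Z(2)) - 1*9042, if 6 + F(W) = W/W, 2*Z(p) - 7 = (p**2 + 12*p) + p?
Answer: -9047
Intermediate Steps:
Z(p) = 7/2 + p**2/2 + 13*p/2 (Z(p) = 7/2 + ((p**2 + 12*p) + p)/2 = 7/2 + (p**2 + 13*p)/2 = 7/2 + (p**2/2 + 13*p/2) = 7/2 + p**2/2 + 13*p/2)
F(W) = -5 (F(W) = -6 + W/W = -6 + 1 = -5)
F(Z(2)) - 1*9042 = -5 - 1*9042 = -5 - 9042 = -9047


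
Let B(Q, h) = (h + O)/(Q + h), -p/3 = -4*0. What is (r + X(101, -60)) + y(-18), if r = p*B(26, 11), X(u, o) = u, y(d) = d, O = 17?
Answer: 83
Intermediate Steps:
p = 0 (p = -(-12)*0 = -3*0 = 0)
B(Q, h) = (17 + h)/(Q + h) (B(Q, h) = (h + 17)/(Q + h) = (17 + h)/(Q + h))
r = 0 (r = 0*((17 + 11)/(26 + 11)) = 0*(28/37) = 0)
(r + X(101, -60)) + y(-18) = (0 + 101) - 18 = 101 - 18 = 83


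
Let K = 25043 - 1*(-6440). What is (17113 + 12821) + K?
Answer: 61417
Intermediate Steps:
K = 31483 (K = 25043 + 6440 = 31483)
(17113 + 12821) + K = (17113 + 12821) + 31483 = 29934 + 31483 = 61417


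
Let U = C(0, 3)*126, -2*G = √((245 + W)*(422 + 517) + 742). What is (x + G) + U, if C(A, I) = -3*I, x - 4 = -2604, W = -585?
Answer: -3734 - I*√318518/2 ≈ -3734.0 - 282.19*I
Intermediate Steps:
x = -2600 (x = 4 - 2604 = -2600)
G = -I*√318518/2 (G = -√((245 - 585)*(422 + 517) + 742)/2 = -√(-340*939 + 742)/2 = -√(-319260 + 742)/2 = -I*√318518/2 ≈ -282.19*I)
U = -1134 (U = -3*3*126 = -9*126 = -1134)
(x + G) + U = (-2600 - I*√318518/2) - 1134 = -3734 - I*√318518/2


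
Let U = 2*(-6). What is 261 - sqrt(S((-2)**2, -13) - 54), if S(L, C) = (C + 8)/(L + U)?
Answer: 261 - I*sqrt(854)/4 ≈ 261.0 - 7.3058*I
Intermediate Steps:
U = -12
S(L, C) = (8 + C)/(-12 + L) (S(L, C) = (C + 8)/(L - 12) = (8 + C)/(-12 + L))
261 - sqrt(S((-2)**2, -13) - 54) = 261 - sqrt((8 - 13)/(-12 + (-2)**2) - 54) = 261 - sqrt(-5/(-12 + 4) - 54) = 261 - sqrt(-5/(-8) - 54) = 261 - sqrt(-1/8*(-5) - 54) = 261 - sqrt(5/8 - 54) = 261 - sqrt(-427/8) = 261 - I*sqrt(854)/4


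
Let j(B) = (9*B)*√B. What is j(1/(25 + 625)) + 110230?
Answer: 110230 + 9*√26/84500 ≈ 1.1023e+5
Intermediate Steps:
j(B) = 9*B^(3/2)
j(1/(25 + 625)) + 110230 = 9*(1/(25 + 625))^(3/2) + 110230 = 9*(1/650)^(3/2) + 110230 = 9*(√26/84500) + 110230 = 9*√26/84500 + 110230 = 110230 + 9*√26/84500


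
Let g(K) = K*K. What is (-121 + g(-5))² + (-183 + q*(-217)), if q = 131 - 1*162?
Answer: 15760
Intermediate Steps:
g(K) = K²
q = -31 (q = 131 - 162 = -31)
(-121 + g(-5))² + (-183 + q*(-217)) = (-121 + (-5)²)² + (-183 - 31*(-217)) = (-121 + 25)² + (-183 + 6727) = (-96)² + 6544 = 9216 + 6544 = 15760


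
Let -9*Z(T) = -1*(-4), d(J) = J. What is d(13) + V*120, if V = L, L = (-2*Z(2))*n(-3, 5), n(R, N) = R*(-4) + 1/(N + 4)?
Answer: 35231/27 ≈ 1304.9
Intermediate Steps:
n(R, N) = 1/(4 + N) - 4*R (n(R, N) = -4*R + 1/(4 + N) = 1/(4 + N) - 4*R)
Z(T) = -4/9 (Z(T) = -(-1)*(-4)/9 = -1/9*4 = -4/9)
L = 872/81 (L = (-2*(-4/9))*((1 - 16*(-3) - 4*5*(-3))/(4 + 5)) = 8*((1 + 48 + 60)/9)/9 = 8*((1/9)*109)/9 = (8/9)*(109/9) = 872/81 ≈ 10.765)
V = 872/81 ≈ 10.765
d(13) + V*120 = 13 + (872/81)*120 = 13 + 34880/27 = 35231/27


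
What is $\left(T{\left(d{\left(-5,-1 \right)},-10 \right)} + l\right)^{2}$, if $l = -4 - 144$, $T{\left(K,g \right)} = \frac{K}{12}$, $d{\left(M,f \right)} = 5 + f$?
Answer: $\frac{196249}{9} \approx 21805.0$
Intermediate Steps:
$T{\left(K,g \right)} = \frac{K}{12}$ ($T{\left(K,g \right)} = K \frac{1}{12} = \frac{K}{12}$)
$l = -148$ ($l = -4 - 144 = -148$)
$\left(T{\left(d{\left(-5,-1 \right)},-10 \right)} + l\right)^{2} = \left(\frac{5 - 1}{12} - 148\right)^{2} = \left(\frac{1}{12} \cdot 4 - 148\right)^{2} = \left(\frac{1}{3} - 148\right)^{2} = \left(- \frac{443}{3}\right)^{2} = \frac{196249}{9}$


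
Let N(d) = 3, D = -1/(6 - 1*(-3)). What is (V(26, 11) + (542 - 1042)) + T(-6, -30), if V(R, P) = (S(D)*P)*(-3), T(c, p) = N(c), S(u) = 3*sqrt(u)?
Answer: -497 - 33*I ≈ -497.0 - 33.0*I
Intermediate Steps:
D = -1/9 (D = -1/(6 + 3) = -1/9 ≈ -0.11111)
T(c, p) = 3
V(R, P) = -3*I*P (V(R, P) = ((3*sqrt(-1/9))*P)*(-3) = ((3*(I/3))*P)*(-3) = (I*P)*(-3) = -3*I*P)
(V(26, 11) + (542 - 1042)) + T(-6, -30) = (-3*I*11 + (542 - 1042)) + 3 = (-33*I - 500) + 3 = (-500 - 33*I) + 3 = -497 - 33*I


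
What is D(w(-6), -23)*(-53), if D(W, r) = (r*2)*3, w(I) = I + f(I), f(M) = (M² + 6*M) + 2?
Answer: 7314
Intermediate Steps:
f(M) = 2 + M² + 6*M
w(I) = 2 + I² + 7*I (w(I) = I + (2 + I² + 6*I) = 2 + I² + 7*I)
D(W, r) = 6*r (D(W, r) = (2*r)*3 = 6*r)
D(w(-6), -23)*(-53) = (6*(-23))*(-53) = -138*(-53) = 7314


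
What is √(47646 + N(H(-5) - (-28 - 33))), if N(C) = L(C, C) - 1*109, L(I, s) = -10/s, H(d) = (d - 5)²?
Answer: 9*√15212407/161 ≈ 218.03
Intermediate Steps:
H(d) = (-5 + d)²
N(C) = -109 - 10/C (N(C) = -10/C - 1*109 = -10/C - 109 = -109 - 10/C)
√(47646 + N(H(-5) - (-28 - 33))) = √(47646 + (-109 - 10/((-5 - 5)² - (-28 - 33)))) = √(47646 + (-109 - 10/((-10)² - 1*(-61)))) = √(47646 + (-109 - 10/(100 + 61))) = √(47646 + (-109 - 10/161)) = √(47646 - 17559/161) = √(7653447/161) = 9*√15212407/161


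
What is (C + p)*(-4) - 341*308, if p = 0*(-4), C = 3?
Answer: -105040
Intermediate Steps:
p = 0
(C + p)*(-4) - 341*308 = (3 + 0)*(-4) - 341*308 = 3*(-4) - 105028 = -12 - 105028 = -105040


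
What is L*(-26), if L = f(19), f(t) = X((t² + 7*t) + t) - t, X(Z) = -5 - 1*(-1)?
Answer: 598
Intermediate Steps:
X(Z) = -4 (X(Z) = -5 + 1 = -4)
f(t) = -4 - t
L = -23 (L = -4 - 1*19 = -4 - 19 = -23)
L*(-26) = -23*(-26) = 598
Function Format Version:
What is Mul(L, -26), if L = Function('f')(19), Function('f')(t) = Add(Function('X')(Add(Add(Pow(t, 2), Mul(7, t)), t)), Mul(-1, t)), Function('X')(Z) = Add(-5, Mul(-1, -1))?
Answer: 598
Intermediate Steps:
Function('X')(Z) = -4 (Function('X')(Z) = Add(-5, 1) = -4)
Function('f')(t) = Add(-4, Mul(-1, t))
L = -23 (L = Add(-4, Mul(-1, 19)) = Add(-4, -19) = -23)
Mul(L, -26) = Mul(-23, -26) = 598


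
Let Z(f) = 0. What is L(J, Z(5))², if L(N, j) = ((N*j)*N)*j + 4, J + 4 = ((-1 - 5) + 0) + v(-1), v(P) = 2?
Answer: 16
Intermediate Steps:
J = -8 (J = -4 + (((-1 - 5) + 0) + 2) = -4 + ((-6 + 0) + 2) = -4 + (-6 + 2) = -4 - 4 = -8)
L(N, j) = 4 + N²*j² (L(N, j) = (j*N²)*j + 4 = N²*j² + 4 = 4 + N²*j²)
L(J, Z(5))² = (4 + (-8)²*0²)² = (4 + 64*0)² = (4 + 0)² = 4² = 16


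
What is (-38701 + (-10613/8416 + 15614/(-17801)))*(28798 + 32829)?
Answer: -357328235197394831/149813216 ≈ -2.3852e+9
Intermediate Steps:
(-38701 + (-10613/8416 + 15614/(-17801)))*(28798 + 32829) = (-38701 + (-10613*1/8416 + 15614*(-1/17801)))*61627 = (-38701 + (-10613/8416 - 15614/17801))*61627 = (-38701 - 320329437/149813216)*61627 = -5798241601853/149813216*61627 = -357328235197394831/149813216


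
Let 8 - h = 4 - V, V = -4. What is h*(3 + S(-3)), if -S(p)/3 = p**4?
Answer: 0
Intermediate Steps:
h = 0 (h = 8 - (4 - 1*(-4)) = 8 - (4 + 4) = 8 - 1*8 = 8 - 8 = 0)
S(p) = -3*p**4
h*(3 + S(-3)) = 0*(3 - 3*(-3)**4) = 0*(3 - 3*81) = 0*(3 - 243) = 0*(-240) = 0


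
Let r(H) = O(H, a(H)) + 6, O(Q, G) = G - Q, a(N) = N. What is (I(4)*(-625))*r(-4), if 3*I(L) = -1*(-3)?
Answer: -3750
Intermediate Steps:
I(L) = 1 (I(L) = (-1*(-3))/3 = (1/3)*3 = 1)
r(H) = 6 (r(H) = (H - H) + 6 = 0 + 6 = 6)
(I(4)*(-625))*r(-4) = (1*(-625))*6 = -625*6 = -3750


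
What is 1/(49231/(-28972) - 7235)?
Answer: -28972/209661651 ≈ -0.00013818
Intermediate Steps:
1/(49231/(-28972) - 7235) = 1/(49231*(-1/28972) - 7235) = 1/(-49231/28972 - 7235) = 1/(-209661651/28972) = -28972/209661651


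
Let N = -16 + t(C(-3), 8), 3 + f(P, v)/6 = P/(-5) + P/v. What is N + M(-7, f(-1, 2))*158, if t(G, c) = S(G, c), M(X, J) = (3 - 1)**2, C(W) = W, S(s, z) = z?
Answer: 624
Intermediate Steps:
f(P, v) = -18 - 6*P/5 + 6*P/v (f(P, v) = -18 + 6*(P/(-5) + P/v) = -18 + 6*(P*(-1/5) + P/v) = -18 + 6*(-P/5 + P/v) = -18 + (-6*P/5 + 6*P/v) = -18 - 6*P/5 + 6*P/v)
M(X, J) = 4 (M(X, J) = 2**2 = 4)
t(G, c) = c
N = -8 (N = -16 + 8 = -8)
N + M(-7, f(-1, 2))*158 = -8 + 4*158 = -8 + 632 = 624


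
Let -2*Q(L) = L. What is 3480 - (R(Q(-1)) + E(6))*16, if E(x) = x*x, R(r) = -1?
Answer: 2920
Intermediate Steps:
Q(L) = -L/2
E(x) = x²
3480 - (R(Q(-1)) + E(6))*16 = 3480 - (-1 + 6²)*16 = 3480 - (-1 + 36)*16 = 3480 - 35*16 = 3480 - 1*560 = 3480 - 560 = 2920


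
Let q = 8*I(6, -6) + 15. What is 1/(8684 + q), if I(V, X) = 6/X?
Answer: 1/8691 ≈ 0.00011506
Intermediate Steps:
q = 7 (q = 8*(6/(-6)) + 15 = 8*(6*(-1/6)) + 15 = 8*(-1) + 15 = -8 + 15 = 7)
1/(8684 + q) = 1/(8684 + 7) = 1/8691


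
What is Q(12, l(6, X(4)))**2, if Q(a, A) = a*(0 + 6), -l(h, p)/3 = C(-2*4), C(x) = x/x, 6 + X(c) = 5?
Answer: 5184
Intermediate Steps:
X(c) = -1 (X(c) = -6 + 5 = -1)
C(x) = 1
l(h, p) = -3 (l(h, p) = -3*1 = -3)
Q(a, A) = 6*a (Q(a, A) = a*6 = 6*a)
Q(12, l(6, X(4)))**2 = (6*12)**2 = 72**2 = 5184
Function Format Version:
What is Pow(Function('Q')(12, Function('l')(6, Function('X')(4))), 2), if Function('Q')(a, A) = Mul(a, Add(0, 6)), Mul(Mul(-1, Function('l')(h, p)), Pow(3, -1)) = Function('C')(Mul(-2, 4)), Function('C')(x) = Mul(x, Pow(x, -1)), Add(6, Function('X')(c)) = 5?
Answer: 5184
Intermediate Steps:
Function('X')(c) = -1 (Function('X')(c) = Add(-6, 5) = -1)
Function('C')(x) = 1
Function('l')(h, p) = -3 (Function('l')(h, p) = Mul(-3, 1) = -3)
Function('Q')(a, A) = Mul(6, a) (Function('Q')(a, A) = Mul(a, 6) = Mul(6, a))
Pow(Function('Q')(12, Function('l')(6, Function('X')(4))), 2) = Pow(Mul(6, 12), 2) = Pow(72, 2) = 5184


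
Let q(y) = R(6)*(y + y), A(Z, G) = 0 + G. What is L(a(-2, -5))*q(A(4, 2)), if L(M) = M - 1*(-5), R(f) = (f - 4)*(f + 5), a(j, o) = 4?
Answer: 792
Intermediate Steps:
R(f) = (-4 + f)*(5 + f)
L(M) = 5 + M (L(M) = M + 5 = 5 + M)
A(Z, G) = G
q(y) = 44*y (q(y) = (-20 + 6 + 6²)*(y + y) = (-20 + 6 + 36)*(2*y) = 22*(2*y) = 44*y)
L(a(-2, -5))*q(A(4, 2)) = (5 + 4)*(44*2) = 9*88 = 792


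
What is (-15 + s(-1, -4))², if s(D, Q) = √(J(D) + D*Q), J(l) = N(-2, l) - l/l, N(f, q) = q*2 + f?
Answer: (15 - I)² ≈ 224.0 - 30.0*I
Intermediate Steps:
N(f, q) = f + 2*q (N(f, q) = 2*q + f = f + 2*q)
J(l) = -3 + 2*l (J(l) = (-2 + 2*l) - l/l = (-2 + 2*l) - 1*1 = (-2 + 2*l) - 1 = -3 + 2*l)
s(D, Q) = √(-3 + 2*D + D*Q) (s(D, Q) = √((-3 + 2*D) + D*Q) = √(-3 + 2*D + D*Q))
(-15 + s(-1, -4))² = (-15 + √(-3 + 2*(-1) - 1*(-4)))² = (-15 + √(-3 - 2 + 4))² = (-15 + √(-1))² = (-15 + I)²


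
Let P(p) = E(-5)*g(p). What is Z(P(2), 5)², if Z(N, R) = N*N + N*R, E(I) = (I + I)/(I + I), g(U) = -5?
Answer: 0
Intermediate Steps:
E(I) = 1 (E(I) = (2*I)/((2*I)) = (2*I)*(1/(2*I)) = 1)
P(p) = -5 (P(p) = 1*(-5) = -5)
Z(N, R) = N² + N*R
Z(P(2), 5)² = (-5*(-5 + 5))² = (-5*0)² = 0² = 0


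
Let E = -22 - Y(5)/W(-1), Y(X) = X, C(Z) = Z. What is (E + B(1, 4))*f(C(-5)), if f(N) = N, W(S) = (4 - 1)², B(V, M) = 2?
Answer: 925/9 ≈ 102.78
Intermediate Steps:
W(S) = 9 (W(S) = 3² = 9)
E = -203/9 (E = -22 - 5/9 = -203/9 ≈ -22.556)
(E + B(1, 4))*f(C(-5)) = (-203/9 + 2)*(-5) = -185/9*(-5) = 925/9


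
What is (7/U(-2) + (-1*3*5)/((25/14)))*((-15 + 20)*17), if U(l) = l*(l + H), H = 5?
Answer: -4879/6 ≈ -813.17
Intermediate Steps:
U(l) = l*(5 + l) (U(l) = l*(l + 5) = l*(5 + l))
(7/U(-2) + (-1*3*5)/((25/14)))*((-15 + 20)*17) = (7/((-2*(5 - 2))) + (-1*3*5)/((25/14)))*((-15 + 20)*17) = (7/((-2*3)) + (-3*5)/((25*(1/14))))*(5*17) = (7/(-6) - 15/25/14)*85 = (7*(-1/6) - 15*14/25)*85 = (-7/6 - 42/5)*85 = -287/30*85 = -4879/6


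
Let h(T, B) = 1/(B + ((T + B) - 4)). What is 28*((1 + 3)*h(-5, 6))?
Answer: 112/3 ≈ 37.333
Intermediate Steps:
h(T, B) = 1/(-4 + T + 2*B) (h(T, B) = 1/(B + ((B + T) - 4)) = 1/(B + (-4 + B + T)) = 1/(-4 + T + 2*B))
28*((1 + 3)*h(-5, 6)) = 28*((1 + 3)/(-4 - 5 + 2*6)) = 28*(4/(-4 - 5 + 12)) = 28*(4/3) = 112/3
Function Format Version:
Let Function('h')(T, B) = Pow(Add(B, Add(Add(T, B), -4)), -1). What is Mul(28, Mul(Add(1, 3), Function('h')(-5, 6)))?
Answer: Rational(112, 3) ≈ 37.333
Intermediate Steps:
Function('h')(T, B) = Pow(Add(-4, T, Mul(2, B)), -1) (Function('h')(T, B) = Pow(Add(B, Add(Add(B, T), -4)), -1) = Pow(Add(B, Add(-4, B, T)), -1) = Pow(Add(-4, T, Mul(2, B)), -1))
Mul(28, Mul(Add(1, 3), Function('h')(-5, 6))) = Mul(28, Mul(Add(1, 3), Pow(Add(-4, -5, Mul(2, 6)), -1))) = Mul(28, Mul(4, Pow(Add(-4, -5, 12), -1))) = Mul(28, Mul(4, Pow(3, -1))) = Mul(28, Mul(4, Rational(1, 3))) = Mul(28, Rational(4, 3)) = Rational(112, 3)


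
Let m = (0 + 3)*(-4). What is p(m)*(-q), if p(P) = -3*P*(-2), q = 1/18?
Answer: 4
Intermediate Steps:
q = 1/18 ≈ 0.055556
m = -12 (m = 3*(-4) = -12)
p(P) = 6*P
p(m)*(-q) = (6*(-12))*(-1*1/18) = -72*(-1/18) = 4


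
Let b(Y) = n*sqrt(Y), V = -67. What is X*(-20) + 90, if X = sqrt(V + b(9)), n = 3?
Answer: 90 - 20*I*sqrt(58) ≈ 90.0 - 152.32*I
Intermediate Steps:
b(Y) = 3*sqrt(Y)
X = I*sqrt(58) (X = sqrt(-67 + 3*sqrt(9)) = sqrt(-67 + 3*3) = sqrt(-67 + 9) = sqrt(-58) = I*sqrt(58) ≈ 7.6158*I)
X*(-20) + 90 = (I*sqrt(58))*(-20) + 90 = -20*I*sqrt(58) + 90 = 90 - 20*I*sqrt(58)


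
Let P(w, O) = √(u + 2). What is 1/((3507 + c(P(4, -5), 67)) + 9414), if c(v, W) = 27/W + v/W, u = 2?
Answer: 67/865736 ≈ 7.7391e-5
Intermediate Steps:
P(w, O) = 2 (P(w, O) = √(2 + 2) = √4 = 2)
1/((3507 + c(P(4, -5), 67)) + 9414) = 1/((3507 + (27 + 2)/67) + 9414) = 1/((3507 + (1/67)*29) + 9414) = 1/((3507 + 29/67) + 9414) = 1/(234998/67 + 9414) = 1/(865736/67) = 67/865736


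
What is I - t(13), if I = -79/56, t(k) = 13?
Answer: -807/56 ≈ -14.411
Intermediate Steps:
I = -79/56 (I = -79*1/56 = -79/56 ≈ -1.4107)
I - t(13) = -79/56 - 1*13 = -79/56 - 13 = -807/56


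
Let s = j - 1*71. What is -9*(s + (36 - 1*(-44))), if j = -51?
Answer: 378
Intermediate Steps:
s = -122 (s = -51 - 1*71 = -51 - 71 = -122)
-9*(s + (36 - 1*(-44))) = -9*(-122 + (36 - 1*(-44))) = -9*(-122 + (36 + 44)) = -9*(-122 + 80) = -9*(-42) = 378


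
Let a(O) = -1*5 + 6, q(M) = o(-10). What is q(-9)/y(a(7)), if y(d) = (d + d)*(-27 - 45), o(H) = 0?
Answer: 0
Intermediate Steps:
q(M) = 0
a(O) = 1 (a(O) = -5 + 6 = 1)
y(d) = -144*d (y(d) = (2*d)*(-72) = -144*d)
q(-9)/y(a(7)) = 0/((-144*1)) = 0/(-144) = 0*(-1/144) = 0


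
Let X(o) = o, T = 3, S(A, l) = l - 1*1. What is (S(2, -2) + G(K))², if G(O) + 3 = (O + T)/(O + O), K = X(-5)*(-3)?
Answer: 729/25 ≈ 29.160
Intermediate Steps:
S(A, l) = -1 + l (S(A, l) = l - 1 = -1 + l)
K = 15 (K = -5*(-3) = 15)
G(O) = -3 + (3 + O)/(2*O) (G(O) = -3 + (O + 3)/(O + O) = -3 + (3 + O)/((2*O)) = -3 + (3 + O)*(1/(2*O)) = -3 + (3 + O)/(2*O))
(S(2, -2) + G(K))² = ((-1 - 2) + (½)*(3 - 5*15)/15)² = (-3 + (½)*(1/15)*(3 - 75))² = (-3 + (½)*(1/15)*(-72))² = (-3 - 12/5)² = (-27/5)² = 729/25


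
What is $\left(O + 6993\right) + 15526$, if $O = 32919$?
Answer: $55438$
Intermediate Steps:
$\left(O + 6993\right) + 15526 = \left(32919 + 6993\right) + 15526 = 39912 + 15526 = 55438$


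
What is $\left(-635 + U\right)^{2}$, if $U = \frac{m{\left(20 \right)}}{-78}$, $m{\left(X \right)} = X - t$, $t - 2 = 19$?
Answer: $\frac{2453121841}{6084} \approx 4.0321 \cdot 10^{5}$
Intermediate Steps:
$t = 21$ ($t = 2 + 19 = 21$)
$m{\left(X \right)} = -21 + X$ ($m{\left(X \right)} = X - 21 = -21 + X$)
$U = \frac{1}{78}$ ($U = \frac{-21 + 20}{-78} = \left(-1\right) \left(- \frac{1}{78}\right) = \frac{1}{78} \approx 0.012821$)
$\left(-635 + U\right)^{2} = \left(-635 + \frac{1}{78}\right)^{2} = \left(- \frac{49529}{78}\right)^{2} = \frac{2453121841}{6084}$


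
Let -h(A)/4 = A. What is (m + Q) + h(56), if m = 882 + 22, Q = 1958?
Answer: 2638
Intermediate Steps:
h(A) = -4*A
m = 904
(m + Q) + h(56) = (904 + 1958) - 4*56 = 2862 - 224 = 2638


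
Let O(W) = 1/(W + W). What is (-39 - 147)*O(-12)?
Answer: 31/4 ≈ 7.7500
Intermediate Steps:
O(W) = 1/(2*W)
(-39 - 147)*O(-12) = (-39 - 147)*((1/2)/(-12)) = -93*(-1)/12 = -186*(-1/24) = 31/4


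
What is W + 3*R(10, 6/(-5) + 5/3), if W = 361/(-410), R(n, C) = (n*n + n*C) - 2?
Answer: 125919/410 ≈ 307.12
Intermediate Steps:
R(n, C) = -2 + n² + C*n (R(n, C) = (n² + C*n) - 2 = -2 + n² + C*n)
W = -361/410 (W = 361*(-1/410) = -361/410 ≈ -0.88049)
W + 3*R(10, 6/(-5) + 5/3) = -361/410 + 3*(-2 + 10² + (6/(-5) + 5/3)*10) = -361/410 + 3*(-2 + 100 + (6*(-⅕) + 5*(⅓))*10) = -361/410 + 3*(-2 + 100 + (-6/5 + 5/3)*10) = -361/410 + 3*(-2 + 100 + (7/15)*10) = -361/410 + 3*(-2 + 100 + 14/3) = -361/410 + 3*(308/3) = -361/410 + 308 = 125919/410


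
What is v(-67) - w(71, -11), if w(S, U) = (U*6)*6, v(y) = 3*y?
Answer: 195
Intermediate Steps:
w(S, U) = 36*U (w(S, U) = (6*U)*6 = 36*U)
v(-67) - w(71, -11) = 3*(-67) - 36*(-11) = -201 - 1*(-396) = -201 + 396 = 195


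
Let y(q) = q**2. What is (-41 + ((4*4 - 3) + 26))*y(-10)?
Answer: -200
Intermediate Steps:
(-41 + ((4*4 - 3) + 26))*y(-10) = (-41 + ((4*4 - 3) + 26))*(-10)**2 = (-41 + ((16 - 3) + 26))*100 = (-41 + (13 + 26))*100 = (-41 + 39)*100 = -2*100 = -200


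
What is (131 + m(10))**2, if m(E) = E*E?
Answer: 53361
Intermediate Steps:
m(E) = E**2
(131 + m(10))**2 = (131 + 10**2)**2 = (131 + 100)**2 = 231**2 = 53361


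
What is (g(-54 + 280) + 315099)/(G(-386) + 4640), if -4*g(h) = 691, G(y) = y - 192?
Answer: 1259705/16248 ≈ 77.530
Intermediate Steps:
G(y) = -192 + y
g(h) = -691/4 (g(h) = -1/4*691 = -691/4)
(g(-54 + 280) + 315099)/(G(-386) + 4640) = (-691/4 + 315099)/((-192 - 386) + 4640) = 1259705/(4*(-578 + 4640)) = (1259705/4)/4062 = (1259705/4)*(1/4062) = 1259705/16248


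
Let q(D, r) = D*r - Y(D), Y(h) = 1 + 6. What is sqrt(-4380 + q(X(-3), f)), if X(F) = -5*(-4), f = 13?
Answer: I*sqrt(4127) ≈ 64.242*I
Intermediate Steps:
Y(h) = 7
X(F) = 20
q(D, r) = -7 + D*r (q(D, r) = D*r - 1*7 = D*r - 7 = -7 + D*r)
sqrt(-4380 + q(X(-3), f)) = sqrt(-4380 + (-7 + 20*13)) = sqrt(-4380 + (-7 + 260)) = sqrt(-4380 + 253) = sqrt(-4127) = I*sqrt(4127)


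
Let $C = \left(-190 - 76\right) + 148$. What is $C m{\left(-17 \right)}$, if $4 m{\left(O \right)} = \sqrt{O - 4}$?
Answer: $- \frac{59 i \sqrt{21}}{2} \approx - 135.19 i$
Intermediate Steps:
$C = -118$ ($C = -266 + 148 = -118$)
$m{\left(O \right)} = \frac{\sqrt{-4 + O}}{4}$ ($m{\left(O \right)} = \frac{\sqrt{O - 4}}{4} = \frac{\sqrt{-4 + O}}{4}$)
$C m{\left(-17 \right)} = - 118 \frac{\sqrt{-4 - 17}}{4} = - 118 \frac{\sqrt{-21}}{4} = - 118 \frac{i \sqrt{21}}{4} = - \frac{59 i \sqrt{21}}{2}$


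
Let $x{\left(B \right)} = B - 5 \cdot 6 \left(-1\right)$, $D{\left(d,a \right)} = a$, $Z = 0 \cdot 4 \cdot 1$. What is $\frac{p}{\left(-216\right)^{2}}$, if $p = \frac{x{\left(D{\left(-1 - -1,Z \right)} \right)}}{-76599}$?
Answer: $- \frac{5}{595633824} \approx -8.3944 \cdot 10^{-9}$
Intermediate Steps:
$Z = 0$ ($Z = 0 \cdot 1 = 0$)
$x{\left(B \right)} = 30 + B$ ($x{\left(B \right)} = B - -30 = B + 30 = 30 + B$)
$p = - \frac{10}{25533}$ ($p = \frac{30 + 0}{-76599} = 30 \left(- \frac{1}{76599}\right) = - \frac{10}{25533} \approx -0.00039165$)
$\frac{p}{\left(-216\right)^{2}} = - \frac{10}{25533 \left(-216\right)^{2}} = - \frac{10}{25533 \cdot 46656} = \left(- \frac{10}{25533}\right) \frac{1}{46656} = - \frac{5}{595633824}$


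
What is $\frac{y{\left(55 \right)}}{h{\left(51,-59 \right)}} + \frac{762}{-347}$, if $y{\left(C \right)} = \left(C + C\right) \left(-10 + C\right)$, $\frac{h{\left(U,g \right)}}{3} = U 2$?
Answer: $\frac{82471}{5899} \approx 13.98$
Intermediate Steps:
$h{\left(U,g \right)} = 6 U$ ($h{\left(U,g \right)} = 3 U 2 = 3 \cdot 2 U = 6 U$)
$y{\left(C \right)} = 2 C \left(-10 + C\right)$
$\frac{y{\left(55 \right)}}{h{\left(51,-59 \right)}} + \frac{762}{-347} = \frac{2 \cdot 55 \left(-10 + 55\right)}{6 \cdot 51} + \frac{762}{-347} = \frac{2 \cdot 55 \cdot 45}{306} + 762 \left(- \frac{1}{347}\right) = 4950 \cdot \frac{1}{306} - \frac{762}{347} = \frac{275}{17} - \frac{762}{347} = \frac{82471}{5899}$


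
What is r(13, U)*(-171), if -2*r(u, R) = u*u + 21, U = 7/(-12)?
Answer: 16245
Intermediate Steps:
U = -7/12 (U = 7*(-1/12) = -7/12 ≈ -0.58333)
r(u, R) = -21/2 - u²/2 (r(u, R) = -(u*u + 21)/2 = -(u² + 21)/2 = -(21 + u²)/2 = -21/2 - u²/2)
r(13, U)*(-171) = (-21/2 - ½*13²)*(-171) = (-21/2 - ½*169)*(-171) = (-21/2 - 169/2)*(-171) = -95*(-171) = 16245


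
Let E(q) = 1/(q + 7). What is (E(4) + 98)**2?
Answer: 1164241/121 ≈ 9621.8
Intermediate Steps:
E(q) = 1/(7 + q)
(E(4) + 98)**2 = (1/(7 + 4) + 98)**2 = (1/11 + 98)**2 = (1079/11)**2 = 1164241/121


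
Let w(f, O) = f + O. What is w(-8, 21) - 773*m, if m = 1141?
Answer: -881980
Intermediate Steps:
w(f, O) = O + f
w(-8, 21) - 773*m = (21 - 8) - 773*1141 = 13 - 881993 = -881980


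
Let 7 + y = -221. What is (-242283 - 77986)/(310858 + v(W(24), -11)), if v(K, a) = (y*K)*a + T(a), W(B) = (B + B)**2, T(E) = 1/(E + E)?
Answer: -7045918/133964379 ≈ -0.052595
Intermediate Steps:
T(E) = 1/(2*E)
y = -228 (y = -7 - 221 = -228)
W(B) = 4*B**2 (W(B) = (2*B)**2 = 4*B**2)
v(K, a) = 1/(2*a) - 228*K*a (v(K, a) = (-228*K)*a + 1/(2*a) = -228*K*a + 1/(2*a) = 1/(2*a) - 228*K*a)
(-242283 - 77986)/(310858 + v(W(24), -11)) = (-242283 - 77986)/(310858 + ((1/2)/(-11) - 228*4*24**2*(-11))) = -320269/(310858 + ((1/2)*(-1/11) - 228*4*576*(-11))) = -320269/(310858 + (-1/22 - 228*2304*(-11))) = -320269/(310858 + (-1/22 + 5778432)) = -320269/(310858 + 127125503/22) = -320269/133964379/22 = -320269*22/133964379 = -7045918/133964379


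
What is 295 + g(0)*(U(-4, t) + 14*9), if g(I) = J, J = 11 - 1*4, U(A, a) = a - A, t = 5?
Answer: 1240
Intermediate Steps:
J = 7 (J = 11 - 4 = 7)
g(I) = 7
295 + g(0)*(U(-4, t) + 14*9) = 295 + 7*((5 - 1*(-4)) + 14*9) = 295 + 7*((5 + 4) + 126) = 295 + 7*(9 + 126) = 295 + 7*135 = 295 + 945 = 1240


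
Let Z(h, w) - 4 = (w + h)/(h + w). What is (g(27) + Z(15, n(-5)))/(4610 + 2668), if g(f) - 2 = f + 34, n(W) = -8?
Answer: 34/3639 ≈ 0.0093432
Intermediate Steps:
Z(h, w) = 5 (Z(h, w) = 4 + (w + h)/(h + w) = 4 + (h + w)/(h + w) = 4 + 1 = 5)
g(f) = 36 + f (g(f) = 2 + (f + 34) = 2 + (34 + f) = 36 + f)
(g(27) + Z(15, n(-5)))/(4610 + 2668) = ((36 + 27) + 5)/(4610 + 2668) = (63 + 5)/7278 = 68*(1/7278) = 34/3639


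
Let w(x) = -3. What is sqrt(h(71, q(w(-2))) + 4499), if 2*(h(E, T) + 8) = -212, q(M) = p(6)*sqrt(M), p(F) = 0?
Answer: sqrt(4385) ≈ 66.219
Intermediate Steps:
q(M) = 0 (q(M) = 0*sqrt(M) = 0)
h(E, T) = -114 (h(E, T) = -8 + (1/2)*(-212) = -8 - 106 = -114)
sqrt(h(71, q(w(-2))) + 4499) = sqrt(-114 + 4499) = sqrt(4385)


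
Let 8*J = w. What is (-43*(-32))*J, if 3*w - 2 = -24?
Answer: -3784/3 ≈ -1261.3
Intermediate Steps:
w = -22/3 (w = ⅔ + (⅓)*(-24) = ⅔ - 8 = -22/3 ≈ -7.3333)
J = -11/12 (J = (⅛)*(-22/3) = -11/12 ≈ -0.91667)
(-43*(-32))*J = -43*(-32)*(-11/12) = 1376*(-11/12) = -3784/3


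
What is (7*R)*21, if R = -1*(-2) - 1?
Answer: 147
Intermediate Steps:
R = 1 (R = 2 - 1 = 1)
(7*R)*21 = (7*1)*21 = 7*21 = 147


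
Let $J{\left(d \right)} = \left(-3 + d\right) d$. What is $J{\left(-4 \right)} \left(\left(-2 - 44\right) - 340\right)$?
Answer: $-10808$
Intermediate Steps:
$J{\left(d \right)} = d \left(-3 + d\right)$
$J{\left(-4 \right)} \left(\left(-2 - 44\right) - 340\right) = - 4 \left(-3 - 4\right) \left(\left(-2 - 44\right) - 340\right) = \left(-4\right) \left(-7\right) \left(\left(-2 - 44\right) - 340\right) = 28 \left(-46 - 340\right) = 28 \left(-386\right) = -10808$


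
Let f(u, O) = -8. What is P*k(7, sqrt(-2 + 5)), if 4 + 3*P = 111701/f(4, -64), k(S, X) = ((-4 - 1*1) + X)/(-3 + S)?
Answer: 558665/96 - 111733*sqrt(3)/96 ≈ 3803.5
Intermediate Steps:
k(S, X) = (-5 + X)/(-3 + S) (k(S, X) = ((-4 - 1) + X)/(-3 + S) = (-5 + X)/(-3 + S))
P = -111733/24 (P = -4/3 + (111701/(-8))/3 = -4/3 + (111701*(-1/8))/3 = -4/3 + (1/3)*(-111701/8) = -4/3 - 111701/24 = -111733/24 ≈ -4655.5)
P*k(7, sqrt(-2 + 5)) = -111733*(-5 + sqrt(-2 + 5))/(24*(-3 + 7)) = -111733*(-5 + sqrt(3))/(24*4) = -111733*(-5 + sqrt(3))/96 = -111733*(-5/4 + sqrt(3)/4)/24 = 558665/96 - 111733*sqrt(3)/96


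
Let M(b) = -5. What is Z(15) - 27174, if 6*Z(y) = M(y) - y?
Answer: -81532/3 ≈ -27177.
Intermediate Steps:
Z(y) = -5/6 - y/6 (Z(y) = (-5 - y)/6 = -5/6 - y/6)
Z(15) - 27174 = (-5/6 - 1/6*15) - 27174 = (-5/6 - 5/2) - 27174 = -10/3 - 27174 = -81532/3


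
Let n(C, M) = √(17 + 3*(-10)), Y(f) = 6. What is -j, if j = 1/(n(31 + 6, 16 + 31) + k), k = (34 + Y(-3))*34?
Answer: I/(√13 - 1360*I) ≈ -0.00073529 + 1.9494e-6*I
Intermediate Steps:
n(C, M) = I*√13 (n(C, M) = √(17 - 30) = √(-13) = I*√13)
k = 1360 (k = (34 + 6)*34 = 40*34 = 1360)
j = 1/(1360 + I*√13) (j = 1/(I*√13 + 1360) = 1/(1360 + I*√13) ≈ 0.00073529 - 1.949e-6*I)
-j = -(1360/1849613 - I*√13/1849613) = -1360/1849613 + I*√13/1849613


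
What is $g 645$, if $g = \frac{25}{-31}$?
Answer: $- \frac{16125}{31} \approx -520.16$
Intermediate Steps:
$g = - \frac{25}{31}$ ($g = 25 \left(- \frac{1}{31}\right) = - \frac{25}{31} \approx -0.80645$)
$g 645 = \left(- \frac{25}{31}\right) 645 = - \frac{16125}{31}$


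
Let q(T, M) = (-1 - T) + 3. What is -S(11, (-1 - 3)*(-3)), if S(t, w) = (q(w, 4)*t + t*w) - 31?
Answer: 9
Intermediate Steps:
q(T, M) = 2 - T
S(t, w) = -31 + t*w + t*(2 - w) (S(t, w) = ((2 - w)*t + t*w) - 31 = (t*(2 - w) + t*w) - 31 = (t*w + t*(2 - w)) - 31 = -31 + t*w + t*(2 - w))
-S(11, (-1 - 3)*(-3)) = -(-31 + 2*11) = -(-31 + 22) = -1*(-9) = 9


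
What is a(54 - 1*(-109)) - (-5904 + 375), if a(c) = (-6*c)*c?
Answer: -153885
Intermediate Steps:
a(c) = -6*c²
a(54 - 1*(-109)) - (-5904 + 375) = -6*(54 - 1*(-109))² - (-5904 + 375) = -6*(54 + 109)² - 1*(-5529) = -6*163² + 5529 = -6*26569 + 5529 = -159414 + 5529 = -153885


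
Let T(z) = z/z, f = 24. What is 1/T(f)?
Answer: 1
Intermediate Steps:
T(z) = 1
1/T(f) = 1/1 = 1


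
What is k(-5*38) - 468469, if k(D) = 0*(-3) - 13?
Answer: -468482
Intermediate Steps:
k(D) = -13 (k(D) = 0 - 13 = -13)
k(-5*38) - 468469 = -13 - 468469 = -468482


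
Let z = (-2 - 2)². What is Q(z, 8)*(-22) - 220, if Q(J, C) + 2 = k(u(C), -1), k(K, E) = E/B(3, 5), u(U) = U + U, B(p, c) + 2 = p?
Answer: -154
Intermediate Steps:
B(p, c) = -2 + p
u(U) = 2*U
k(K, E) = E (k(K, E) = E/(-2 + 3) = E/1 = E*1 = E)
z = 16 (z = (-4)² = 16)
Q(J, C) = -3 (Q(J, C) = -2 - 1 = -3)
Q(z, 8)*(-22) - 220 = -3*(-22) - 220 = 66 - 220 = -154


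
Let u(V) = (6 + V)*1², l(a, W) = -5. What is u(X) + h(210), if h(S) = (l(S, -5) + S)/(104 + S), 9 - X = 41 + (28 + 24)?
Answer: -24287/314 ≈ -77.347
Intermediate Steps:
X = -84 (X = 9 - (41 + (28 + 24)) = 9 - (41 + 52) = 9 - 1*93 = 9 - 93 = -84)
h(S) = (-5 + S)/(104 + S)
u(V) = 6 + V (u(V) = (6 + V)*1 = 6 + V)
u(X) + h(210) = (6 - 84) + (-5 + 210)/(104 + 210) = -78 + 205/314 = -24287/314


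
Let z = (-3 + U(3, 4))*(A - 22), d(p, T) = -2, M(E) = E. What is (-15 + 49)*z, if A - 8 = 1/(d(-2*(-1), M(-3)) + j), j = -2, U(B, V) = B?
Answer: 0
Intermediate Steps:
A = 31/4 (A = 8 + 1/(-2 - 2) = 8 + 1/(-4) = 8 - 1/4 = 31/4 ≈ 7.7500)
z = 0 (z = (-3 + 3)*(31/4 - 22) = 0*(-57/4) = 0)
(-15 + 49)*z = (-15 + 49)*0 = 34*0 = 0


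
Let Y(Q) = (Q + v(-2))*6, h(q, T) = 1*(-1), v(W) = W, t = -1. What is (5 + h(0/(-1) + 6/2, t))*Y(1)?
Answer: -24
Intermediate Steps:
h(q, T) = -1
Y(Q) = -12 + 6*Q (Y(Q) = (Q - 2)*6 = (-2 + Q)*6 = -12 + 6*Q)
(5 + h(0/(-1) + 6/2, t))*Y(1) = (5 - 1)*(-12 + 6*1) = 4*(-12 + 6) = 4*(-6) = -24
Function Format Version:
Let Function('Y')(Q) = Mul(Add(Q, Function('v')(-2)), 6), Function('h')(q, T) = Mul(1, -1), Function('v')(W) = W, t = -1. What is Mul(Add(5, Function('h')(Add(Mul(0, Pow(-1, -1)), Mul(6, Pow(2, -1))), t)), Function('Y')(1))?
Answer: -24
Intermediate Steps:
Function('h')(q, T) = -1
Function('Y')(Q) = Add(-12, Mul(6, Q)) (Function('Y')(Q) = Mul(Add(Q, -2), 6) = Mul(Add(-2, Q), 6) = Add(-12, Mul(6, Q)))
Mul(Add(5, Function('h')(Add(Mul(0, Pow(-1, -1)), Mul(6, Pow(2, -1))), t)), Function('Y')(1)) = Mul(Add(5, -1), Add(-12, Mul(6, 1))) = Mul(4, Add(-12, 6)) = Mul(4, -6) = -24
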